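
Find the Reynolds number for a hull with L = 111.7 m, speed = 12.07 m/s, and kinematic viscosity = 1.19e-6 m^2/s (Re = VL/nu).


Formula: Re = V * L / nu
Step 1 — V * L = 12.07 * 111.7 = 1348.219 m^2/s
Step 2 — Re = 1348.219 / 1.19e-6 = 1.13e+09

1.13e+09


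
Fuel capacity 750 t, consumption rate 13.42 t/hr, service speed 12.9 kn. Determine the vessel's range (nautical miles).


Formula: endurance = fuel / rate; range = endurance * speed
Step 1 — endurance = 750 / 13.42 = 55.8867 hours
Step 2 — range = 55.8867 * 12.9 ≈ 720.94 nautical miles (5 s.f.)

720.94 NM


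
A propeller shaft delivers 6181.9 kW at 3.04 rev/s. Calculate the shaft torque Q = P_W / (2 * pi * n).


Formula: Q = P_W / (2 * pi * n)
Step 1 — P_W = 6181.9 kW * 1000 = 6181900.0 W
Step 2 — 2 * pi * n = 2 * pi * 3.04 = 19.100883
Step 3 — Q = 6181900.0 / 19.100883 ≈ 323640 N·m (5 s.f.)

323640 N·m


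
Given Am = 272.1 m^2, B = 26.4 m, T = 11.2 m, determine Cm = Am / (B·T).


Formula: Cm = Am / (B * T)
Step 1 — B * T = 26.4 * 11.2 = 295.68 m^2
Step 2 — Cm = 272.1 / 295.68 ≈ 0.92025 (5 s.f.)

0.92025


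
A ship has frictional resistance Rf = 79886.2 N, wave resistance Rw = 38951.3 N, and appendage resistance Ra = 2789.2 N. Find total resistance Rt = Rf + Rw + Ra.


Formula: Rt = Rf + Rw + Ra
Substituting: Rt = 79886.2 + 38951.3 + 2789.2
Result: Rt = 121626.7 N

121626.7 N


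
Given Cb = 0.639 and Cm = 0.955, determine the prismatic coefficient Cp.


Formula: Cp = Cb / Cm
Substituting: Cp = 0.639 / 0.955
Result: Cp ≈ 0.66911 (5 s.f.)

0.66911


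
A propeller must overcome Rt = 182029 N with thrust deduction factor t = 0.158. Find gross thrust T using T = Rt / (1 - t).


Formula: T = Rt / (1 - t)
Step 1 — (1 - t) = 1 - 0.158 = 0.842
Step 2 — T = 182029 / 0.842 ≈ 216190 N (5 s.f.)

216190 N


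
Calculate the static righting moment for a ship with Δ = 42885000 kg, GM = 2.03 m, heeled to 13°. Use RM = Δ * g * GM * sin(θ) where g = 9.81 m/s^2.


Formula: GZ = GM * sin(theta); RM = disp * g * GZ
Step 1 — GZ = 2.03 * sin(13°) = 2.03 * 0.224951 = 0.456651 m
Step 2 — RM = 42885000 * 9.81 * 0.456651 ≈ 192110000 N·m (5 s.f.)

192110000 N·m


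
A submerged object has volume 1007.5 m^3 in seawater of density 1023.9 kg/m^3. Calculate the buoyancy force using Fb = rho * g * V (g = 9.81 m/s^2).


Formula: Fb = rho * g * V
Substituting: Fb = 1023.9 * 9.81 * 1007.5
Intermediate: 1023.9 * 9.81 = 10044.459
Result: Fb = 10044.459 * 1007.5 ≈ 10120000 N (5 s.f.)

10120000 N


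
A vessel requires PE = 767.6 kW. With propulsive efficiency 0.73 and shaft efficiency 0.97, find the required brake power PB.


Formula: PB = PE / (eta_D * eta_S)
Step 1 — combined efficiency = eta_D * eta_S = 0.73 * 0.97 = 0.7081
Step 2 — PB = 767.6 / 0.7081 ≈ 1084.0 kW (5 s.f.)

1084.0 kW


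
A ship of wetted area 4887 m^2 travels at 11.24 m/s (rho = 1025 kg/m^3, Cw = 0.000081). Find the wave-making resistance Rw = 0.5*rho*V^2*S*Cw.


Formula: Rw = 0.5 * rho * V^2 * S * Cw
Step 1 — V^2 = 11.24^2 = 126.3376
Step 2 — 0.5 * rho * V^2 = 0.5 * 1025 * 126.3376 = 64748.02
Step 3 — Rw = 64748.02 * 4887 * 0.000081 ≈ 25630 N (5 s.f.)

25630 N


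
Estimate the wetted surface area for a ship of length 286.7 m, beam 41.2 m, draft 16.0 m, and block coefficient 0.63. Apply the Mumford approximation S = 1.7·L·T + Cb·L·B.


Formula: S = 1.7*L*T + V/T with V = Cb*L*B*T, i.e. S = L * (1.7*T + Cb*B)
Step 1 — 1.7*T = 1.7 * 16.0 = 27.2 m
Step 2 — Cb*B = 0.63 * 41.2 = 25.956 m
Step 3 — 1.7*T + Cb*B = 27.2 + 25.956 = 53.156 m
Step 4 — S = 286.7 * 53.156 ≈ 15240 m^2 (5 s.f.)

15240 m^2


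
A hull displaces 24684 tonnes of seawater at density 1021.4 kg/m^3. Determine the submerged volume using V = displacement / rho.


Formula: V = mass / rho
Step 1 — convert tonnes to kg: 24684 t * 1000 = 24684000 kg
Step 2 — V = 24684000 / 1021.4 ≈ 24167 m^3 (5 s.f.)

24167 m^3


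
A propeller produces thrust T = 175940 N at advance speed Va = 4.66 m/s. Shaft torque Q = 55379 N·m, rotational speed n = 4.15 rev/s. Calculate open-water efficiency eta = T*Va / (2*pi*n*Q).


Formula: eta = T * Va / (2 * pi * n * Q)
Step 1 — numerator = T * Va = 175940 * 4.66 = 819880.4
Step 2 — 2 * pi * n = 2 * pi * 4.15 = 26.075219
Step 3 — denominator = 26.075219 * 55379 = 1444019.55
Step 4 — eta = 819880.4 / 1444019.55 ≈ 0.56778 (5 s.f.)

0.56778


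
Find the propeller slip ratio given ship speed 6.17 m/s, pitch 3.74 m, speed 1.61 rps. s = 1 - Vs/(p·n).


Formula: s = 1 - Vs / (p * n)
Step 1 — p * n = 3.74 * 1.61 = 6.0214
Step 2 — Vs / (p*n) = 6.17 / 6.0214 = 1.024679 (6 d.p.)
Step 3 — s = 1 - 1.024679 = -0.024679

-0.024679


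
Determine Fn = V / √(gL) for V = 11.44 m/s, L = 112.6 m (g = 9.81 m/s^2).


Formula: Fn = V / sqrt(g * L)
Step 1 — g * L = 9.81 * 112.6 = 1104.606
Step 2 — sqrt(g * L) = sqrt(1104.606) = 33.235613
Step 3 — Fn = 11.44 / 33.235613 ≈ 0.34421 (5 s.f.)

0.34421


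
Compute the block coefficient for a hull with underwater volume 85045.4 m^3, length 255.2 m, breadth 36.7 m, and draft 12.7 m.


Formula: Cb = V / (L * B * T)
Step 1 — L * B * T = 255.2 * 36.7 * 12.7 = 118946.168 m^3
Step 2 — Cb = 85045.4 / 118946.168 ≈ 0.71499 (5 s.f.)

0.71499


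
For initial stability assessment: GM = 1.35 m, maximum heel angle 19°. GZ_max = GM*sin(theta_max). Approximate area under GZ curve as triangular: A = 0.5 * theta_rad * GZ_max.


Formula: GZ_max = GM * sin(theta); Area = 0.5 * theta_rad * GZ_max
Step 1 — GZ_max = 1.35 * sin(19°) = 1.35 * 0.325568 = 0.439517 m
Step 2 — theta_rad = 19 * pi/180 = 0.331613 rad
Step 3 — Area = 0.5 * 0.331613 * 0.439517 ≈ 0.072875 m·rad (5 s.f.)

0.072875 m·rad


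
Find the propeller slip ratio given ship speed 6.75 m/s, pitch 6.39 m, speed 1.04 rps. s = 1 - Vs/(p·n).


Formula: s = 1 - Vs / (p * n)
Step 1 — p * n = 6.39 * 1.04 = 6.6456
Step 2 — Vs / (p*n) = 6.75 / 6.6456 = 1.01571 (6 d.p.)
Step 3 — s = 1 - 1.01571 = -0.01571

-0.01571


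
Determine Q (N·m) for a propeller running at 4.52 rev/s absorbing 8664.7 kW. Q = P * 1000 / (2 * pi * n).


Formula: Q = P_W / (2 * pi * n)
Step 1 — P_W = 8664.7 kW * 1000 = 8664700.0 W
Step 2 — 2 * pi * n = 2 * pi * 4.52 = 28.399998
Step 3 — Q = 8664700.0 / 28.399998 ≈ 305100 N·m (5 s.f.)

305100 N·m


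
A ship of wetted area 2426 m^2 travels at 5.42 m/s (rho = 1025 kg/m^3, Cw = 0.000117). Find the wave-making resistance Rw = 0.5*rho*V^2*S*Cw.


Formula: Rw = 0.5 * rho * V^2 * S * Cw
Step 1 — V^2 = 5.42^2 = 29.3764
Step 2 — 0.5 * rho * V^2 = 0.5 * 1025 * 29.3764 = 15055.405
Step 3 — Rw = 15055.405 * 2426 * 0.000117 ≈ 4273.4 N (5 s.f.)

4273.4 N


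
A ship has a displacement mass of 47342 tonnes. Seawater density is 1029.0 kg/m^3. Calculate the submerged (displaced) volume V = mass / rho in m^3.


Formula: V = mass / rho
Step 1 — convert tonnes to kg: 47342 t * 1000 = 47342000 kg
Step 2 — V = 47342000 / 1029.0 ≈ 46008 m^3 (5 s.f.)

46008 m^3


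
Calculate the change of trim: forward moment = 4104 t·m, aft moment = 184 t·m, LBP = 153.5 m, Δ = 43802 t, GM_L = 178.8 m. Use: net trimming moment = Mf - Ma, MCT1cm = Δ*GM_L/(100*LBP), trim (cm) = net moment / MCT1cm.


Formula: net trimming moment = Mf - Ma; MCT1cm = Δ*GM_L/(100*LBP); trim = net moment / MCT1cm
Step 1 — net trimming moment = 4104 - 184 = 3920 t·m
Step 2 — MCT1cm = 43802 * 178.8 / (100 * 153.5) = 510.2148 t·m/cm
Step 3 — trim = 3920 / 510.2148 ≈ 7.6830 cm (5 s.f.)

7.6830 cm


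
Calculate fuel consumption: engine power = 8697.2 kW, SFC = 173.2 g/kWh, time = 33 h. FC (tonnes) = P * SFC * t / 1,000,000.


Formula: FC (tonnes) = P * SFC * t / 1,000,000
Step 1 — P * SFC * t = 8697.2 * 173.2 * 33 = 49709716.32 g
Step 2 — FC (tonnes) = 49709716.32 / 1,000,000 ≈ 49.710 tonnes (5 s.f.)

49.710 tonnes


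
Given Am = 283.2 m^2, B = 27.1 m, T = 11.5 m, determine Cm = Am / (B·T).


Formula: Cm = Am / (B * T)
Step 1 — B * T = 27.1 * 11.5 = 311.65 m^2
Step 2 — Cm = 283.2 / 311.65 ≈ 0.90871 (5 s.f.)

0.90871


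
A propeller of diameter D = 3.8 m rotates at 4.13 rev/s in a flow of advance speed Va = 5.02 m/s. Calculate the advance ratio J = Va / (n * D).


Formula: J = Va / (n * D)
Step 1 — n * D = 4.13 * 3.8 = 15.694
Step 2 — J = 5.02 / 15.694 ≈ 0.31987 (5 s.f.)

0.31987


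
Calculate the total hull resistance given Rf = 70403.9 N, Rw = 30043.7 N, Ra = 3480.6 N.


Formula: Rt = Rf + Rw + Ra
Substituting: Rt = 70403.9 + 30043.7 + 3480.6
Result: Rt = 103928.2 N

103928.2 N


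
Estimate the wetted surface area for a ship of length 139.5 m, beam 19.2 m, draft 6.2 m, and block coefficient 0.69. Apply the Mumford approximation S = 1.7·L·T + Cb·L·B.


Formula: S = 1.7*L*T + V/T with V = Cb*L*B*T, i.e. S = L * (1.7*T + Cb*B)
Step 1 — 1.7*T = 1.7 * 6.2 = 10.54 m
Step 2 — Cb*B = 0.69 * 19.2 = 13.248 m
Step 3 — 1.7*T + Cb*B = 10.54 + 13.248 = 23.788 m
Step 4 — S = 139.5 * 23.788 ≈ 3318.4 m^2 (5 s.f.)

3318.4 m^2


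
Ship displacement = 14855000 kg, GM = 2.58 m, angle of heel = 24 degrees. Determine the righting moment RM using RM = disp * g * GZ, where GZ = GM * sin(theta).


Formula: GZ = GM * sin(theta); RM = disp * g * GZ
Step 1 — GZ = 2.58 * sin(24°) = 2.58 * 0.406737 = 1.049381 m
Step 2 — RM = 14855000 * 9.81 * 1.049381 ≈ 152920000 N·m (5 s.f.)

152920000 N·m


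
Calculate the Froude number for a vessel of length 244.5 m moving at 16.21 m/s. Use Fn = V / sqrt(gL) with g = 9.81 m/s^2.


Formula: Fn = V / sqrt(g * L)
Step 1 — g * L = 9.81 * 244.5 = 2398.545
Step 2 — sqrt(g * L) = sqrt(2398.545) = 48.974943
Step 3 — Fn = 16.21 / 48.974943 ≈ 0.33099 (5 s.f.)

0.33099


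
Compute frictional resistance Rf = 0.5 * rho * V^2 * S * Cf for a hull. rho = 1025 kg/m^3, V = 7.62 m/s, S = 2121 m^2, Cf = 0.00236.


Formula: Rf = 0.5 * rho * V^2 * S * Cf
Step 1 — V^2 = 7.62^2 = 58.0644
Step 2 — 0.5 * rho * V^2 = 0.5 * 1025 * 58.0644 = 29758.005
Step 3 — Rf = 29758.005 * 2121 * 0.00236 ≈ 148960 N (5 s.f.)

148960 N


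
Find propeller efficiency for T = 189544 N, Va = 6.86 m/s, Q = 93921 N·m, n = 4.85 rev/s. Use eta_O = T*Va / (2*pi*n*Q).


Formula: eta = T * Va / (2 * pi * n * Q)
Step 1 — numerator = T * Va = 189544 * 6.86 = 1300271.84
Step 2 — 2 * pi * n = 2 * pi * 4.85 = 30.473449
Step 3 — denominator = 30.473449 * 93921 = 2862096.8
Step 4 — eta = 1300271.84 / 2862096.8 ≈ 0.45431 (5 s.f.)

0.45431


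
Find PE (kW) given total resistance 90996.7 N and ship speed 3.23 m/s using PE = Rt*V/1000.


Formula: PE = Rt * V / 1000 (kW)
Step 1 — PE (W) = 90996.7 * 3.23 = 293919.341 W
Step 2 — PE (kW) = 293919.341 / 1000 ≈ 293.92 kW (5 s.f.)

293.92 kW


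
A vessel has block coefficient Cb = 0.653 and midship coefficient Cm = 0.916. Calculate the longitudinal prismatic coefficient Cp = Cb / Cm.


Formula: Cp = Cb / Cm
Substituting: Cp = 0.653 / 0.916
Result: Cp ≈ 0.71288 (5 s.f.)

0.71288


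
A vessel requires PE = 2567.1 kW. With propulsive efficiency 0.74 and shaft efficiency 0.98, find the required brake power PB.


Formula: PB = PE / (eta_D * eta_S)
Step 1 — combined efficiency = eta_D * eta_S = 0.74 * 0.98 = 0.7252
Step 2 — PB = 2567.1 / 0.7252 ≈ 3539.9 kW (5 s.f.)

3539.9 kW


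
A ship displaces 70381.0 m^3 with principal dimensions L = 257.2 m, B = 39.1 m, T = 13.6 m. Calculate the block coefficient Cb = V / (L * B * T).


Formula: Cb = V / (L * B * T)
Step 1 — L * B * T = 257.2 * 39.1 * 13.6 = 136768.672 m^3
Step 2 — Cb = 70381.0 / 136768.672 ≈ 0.51460 (5 s.f.)

0.51460


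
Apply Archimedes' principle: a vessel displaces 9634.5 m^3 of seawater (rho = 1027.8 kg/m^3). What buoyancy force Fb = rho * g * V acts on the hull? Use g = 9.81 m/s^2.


Formula: Fb = rho * g * V
Substituting: Fb = 1027.8 * 9.81 * 9634.5
Intermediate: 1027.8 * 9.81 = 10082.718
Result: Fb = 10082.718 * 9634.5 ≈ 97142000 N (5 s.f.)

97142000 N


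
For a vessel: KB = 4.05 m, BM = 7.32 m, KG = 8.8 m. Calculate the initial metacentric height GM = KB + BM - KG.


Formula: GM = KB + BM - KG
Step 1 — KM = KB + BM = 4.05 + 7.32 = 11.37 m
Step 2 — GM = KM - KG = 11.37 - 8.8 = 2.57 m

2.57 m


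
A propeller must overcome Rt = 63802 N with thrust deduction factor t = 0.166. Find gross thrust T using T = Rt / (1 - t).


Formula: T = Rt / (1 - t)
Step 1 — (1 - t) = 1 - 0.166 = 0.834
Step 2 — T = 63802 / 0.834 ≈ 76501 N (5 s.f.)

76501 N


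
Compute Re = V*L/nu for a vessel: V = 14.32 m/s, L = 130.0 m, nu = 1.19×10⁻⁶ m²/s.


Formula: Re = V * L / nu
Step 1 — V * L = 14.32 * 130.0 = 1861.6 m^2/s
Step 2 — Re = 1861.6 / 1.19e-6 = 1.56e+09

1.56e+09


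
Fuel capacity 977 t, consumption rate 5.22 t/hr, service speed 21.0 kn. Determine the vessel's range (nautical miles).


Formula: endurance = fuel / rate; range = endurance * speed
Step 1 — endurance = 977 / 5.22 = 187.1648 hours
Step 2 — range = 187.1648 * 21.0 ≈ 3930.5 nautical miles (5 s.f.)

3930.5 NM


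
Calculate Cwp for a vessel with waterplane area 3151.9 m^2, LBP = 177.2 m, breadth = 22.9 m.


Formula: Cwp = Aw / (L * B)
Step 1 — L * B = 177.2 * 22.9 = 4057.88 m^2
Step 2 — Cwp = 3151.9 / 4057.88 ≈ 0.77674 (5 s.f.)

0.77674


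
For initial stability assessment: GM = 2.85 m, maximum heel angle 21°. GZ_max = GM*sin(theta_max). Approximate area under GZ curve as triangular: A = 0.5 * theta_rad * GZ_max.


Formula: GZ_max = GM * sin(theta); Area = 0.5 * theta_rad * GZ_max
Step 1 — GZ_max = 2.85 * sin(21°) = 2.85 * 0.358368 = 1.021349 m
Step 2 — theta_rad = 21 * pi/180 = 0.366519 rad
Step 3 — Area = 0.5 * 0.366519 * 1.021349 ≈ 0.18717 m·rad (5 s.f.)

0.18717 m·rad


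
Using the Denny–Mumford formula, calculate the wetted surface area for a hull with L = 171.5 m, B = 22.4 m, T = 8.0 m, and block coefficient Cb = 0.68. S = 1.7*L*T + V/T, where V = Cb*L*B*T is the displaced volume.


Formula: S = 1.7*L*T + V/T with V = Cb*L*B*T, i.e. S = L * (1.7*T + Cb*B)
Step 1 — 1.7*T = 1.7 * 8.0 = 13.6 m
Step 2 — Cb*B = 0.68 * 22.4 = 15.232 m
Step 3 — 1.7*T + Cb*B = 13.6 + 15.232 = 28.832 m
Step 4 — S = 171.5 * 28.832 ≈ 4944.7 m^2 (5 s.f.)

4944.7 m^2


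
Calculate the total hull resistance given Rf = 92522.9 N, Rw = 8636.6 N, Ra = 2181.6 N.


Formula: Rt = Rf + Rw + Ra
Substituting: Rt = 92522.9 + 8636.6 + 2181.6
Result: Rt = 103341.1 N

103341.1 N


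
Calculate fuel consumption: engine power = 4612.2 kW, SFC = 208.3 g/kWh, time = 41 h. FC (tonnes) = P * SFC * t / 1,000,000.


Formula: FC (tonnes) = P * SFC * t / 1,000,000
Step 1 — P * SFC * t = 4612.2 * 208.3 * 41 = 39389571.66 g
Step 2 — FC (tonnes) = 39389571.66 / 1,000,000 ≈ 39.390 tonnes (5 s.f.)

39.390 tonnes


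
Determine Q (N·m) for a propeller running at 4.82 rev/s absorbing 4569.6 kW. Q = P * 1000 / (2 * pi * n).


Formula: Q = P_W / (2 * pi * n)
Step 1 — P_W = 4569.6 kW * 1000 = 4569600.0 W
Step 2 — 2 * pi * n = 2 * pi * 4.82 = 30.284953
Step 3 — Q = 4569600.0 / 30.284953 ≈ 150890 N·m (5 s.f.)

150890 N·m


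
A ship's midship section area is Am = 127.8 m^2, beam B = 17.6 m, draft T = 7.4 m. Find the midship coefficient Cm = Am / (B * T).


Formula: Cm = Am / (B * T)
Step 1 — B * T = 17.6 * 7.4 = 130.24 m^2
Step 2 — Cm = 127.8 / 130.24 ≈ 0.98127 (5 s.f.)

0.98127


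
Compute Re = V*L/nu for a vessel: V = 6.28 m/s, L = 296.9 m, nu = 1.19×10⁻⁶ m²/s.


Formula: Re = V * L / nu
Step 1 — V * L = 6.28 * 296.9 = 1864.532 m^2/s
Step 2 — Re = 1864.532 / 1.19e-6 = 1.57e+09

1.57e+09


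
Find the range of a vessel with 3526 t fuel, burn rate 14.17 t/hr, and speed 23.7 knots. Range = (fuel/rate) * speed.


Formula: endurance = fuel / rate; range = endurance * speed
Step 1 — endurance = 3526 / 14.17 = 248.8356 hours
Step 2 — range = 248.8356 * 23.7 ≈ 5897.4 nautical miles (5 s.f.)

5897.4 NM


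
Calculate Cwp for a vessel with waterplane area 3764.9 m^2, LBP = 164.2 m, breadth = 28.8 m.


Formula: Cwp = Aw / (L * B)
Step 1 — L * B = 164.2 * 28.8 = 4728.96 m^2
Step 2 — Cwp = 3764.9 / 4728.96 ≈ 0.79614 (5 s.f.)

0.79614


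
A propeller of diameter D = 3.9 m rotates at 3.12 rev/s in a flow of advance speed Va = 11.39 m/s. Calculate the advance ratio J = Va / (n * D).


Formula: J = Va / (n * D)
Step 1 — n * D = 3.12 * 3.9 = 12.168
Step 2 — J = 11.39 / 12.168 ≈ 0.93606 (5 s.f.)

0.93606


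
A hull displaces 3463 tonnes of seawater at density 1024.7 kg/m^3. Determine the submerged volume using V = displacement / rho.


Formula: V = mass / rho
Step 1 — convert tonnes to kg: 3463 t * 1000 = 3463000 kg
Step 2 — V = 3463000 / 1024.7 ≈ 3379.5 m^3 (5 s.f.)

3379.5 m^3


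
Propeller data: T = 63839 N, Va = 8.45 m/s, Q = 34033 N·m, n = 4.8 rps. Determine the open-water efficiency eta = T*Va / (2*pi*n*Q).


Formula: eta = T * Va / (2 * pi * n * Q)
Step 1 — numerator = T * Va = 63839 * 8.45 = 539439.55
Step 2 — 2 * pi * n = 2 * pi * 4.8 = 30.159289
Step 3 — denominator = 30.159289 * 34033 = 1026411.08
Step 4 — eta = 539439.55 / 1026411.08 ≈ 0.52556 (5 s.f.)

0.52556


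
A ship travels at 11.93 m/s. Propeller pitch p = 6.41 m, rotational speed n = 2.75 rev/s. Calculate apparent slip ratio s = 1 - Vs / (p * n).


Formula: s = 1 - Vs / (p * n)
Step 1 — p * n = 6.41 * 2.75 = 17.6275
Step 2 — Vs / (p*n) = 11.93 / 17.6275 = 0.676783 (6 d.p.)
Step 3 — s = 1 - 0.676783 = 0.323217

0.323217


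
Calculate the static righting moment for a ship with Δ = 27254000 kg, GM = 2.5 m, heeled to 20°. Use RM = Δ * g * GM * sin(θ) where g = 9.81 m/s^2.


Formula: GZ = GM * sin(theta); RM = disp * g * GZ
Step 1 — GZ = 2.5 * sin(20°) = 2.5 * 0.34202 = 0.85505 m
Step 2 — RM = 27254000 * 9.81 * 0.85505 ≈ 228610000 N·m (5 s.f.)

228610000 N·m


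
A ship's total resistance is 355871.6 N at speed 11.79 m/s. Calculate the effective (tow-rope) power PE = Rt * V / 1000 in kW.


Formula: PE = Rt * V / 1000 (kW)
Step 1 — PE (W) = 355871.6 * 11.79 = 4195726.164 W
Step 2 — PE (kW) = 4195726.164 / 1000 ≈ 4195.7 kW (5 s.f.)

4195.7 kW


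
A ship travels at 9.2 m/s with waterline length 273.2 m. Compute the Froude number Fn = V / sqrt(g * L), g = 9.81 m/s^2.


Formula: Fn = V / sqrt(g * L)
Step 1 — g * L = 9.81 * 273.2 = 2680.092
Step 2 — sqrt(g * L) = sqrt(2680.092) = 51.769605
Step 3 — Fn = 9.2 / 51.769605 ≈ 0.17771 (5 s.f.)

0.17771


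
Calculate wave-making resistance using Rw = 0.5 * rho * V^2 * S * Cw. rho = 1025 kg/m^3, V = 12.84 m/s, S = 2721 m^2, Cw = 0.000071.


Formula: Rw = 0.5 * rho * V^2 * S * Cw
Step 1 — V^2 = 12.84^2 = 164.8656
Step 2 — 0.5 * rho * V^2 = 0.5 * 1025 * 164.8656 = 84493.62
Step 3 — Rw = 84493.62 * 2721 * 0.000071 ≈ 16323 N (5 s.f.)

16323 N


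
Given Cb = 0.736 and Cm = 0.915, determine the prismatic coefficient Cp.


Formula: Cp = Cb / Cm
Substituting: Cp = 0.736 / 0.915
Result: Cp ≈ 0.80437 (5 s.f.)

0.80437


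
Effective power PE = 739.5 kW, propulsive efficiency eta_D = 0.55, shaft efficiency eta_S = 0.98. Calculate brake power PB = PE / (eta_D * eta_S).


Formula: PB = PE / (eta_D * eta_S)
Step 1 — combined efficiency = eta_D * eta_S = 0.55 * 0.98 = 0.539
Step 2 — PB = 739.5 / 0.539 ≈ 1372.0 kW (5 s.f.)

1372.0 kW


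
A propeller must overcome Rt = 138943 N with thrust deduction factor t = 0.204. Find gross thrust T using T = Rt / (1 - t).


Formula: T = Rt / (1 - t)
Step 1 — (1 - t) = 1 - 0.204 = 0.796
Step 2 — T = 138943 / 0.796 ≈ 174550 N (5 s.f.)

174550 N


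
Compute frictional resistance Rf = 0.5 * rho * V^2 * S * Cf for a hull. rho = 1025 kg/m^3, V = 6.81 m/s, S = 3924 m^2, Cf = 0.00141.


Formula: Rf = 0.5 * rho * V^2 * S * Cf
Step 1 — V^2 = 6.81^2 = 46.3761
Step 2 — 0.5 * rho * V^2 = 0.5 * 1025 * 46.3761 = 23767.75125
Step 3 — Rf = 23767.75125 * 3924 * 0.00141 ≈ 131500 N (5 s.f.)

131500 N


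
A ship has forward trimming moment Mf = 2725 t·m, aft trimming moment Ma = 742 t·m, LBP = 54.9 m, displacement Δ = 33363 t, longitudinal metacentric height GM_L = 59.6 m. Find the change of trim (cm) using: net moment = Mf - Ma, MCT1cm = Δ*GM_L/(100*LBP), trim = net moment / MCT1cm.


Formula: net trimming moment = Mf - Ma; MCT1cm = Δ*GM_L/(100*LBP); trim = net moment / MCT1cm
Step 1 — net trimming moment = 2725 - 742 = 1983 t·m
Step 2 — MCT1cm = 33363 * 59.6 / (100 * 54.9) = 362.1921 t·m/cm
Step 3 — trim = 1983 / 362.1921 ≈ 5.4750 cm (5 s.f.)

5.4750 cm


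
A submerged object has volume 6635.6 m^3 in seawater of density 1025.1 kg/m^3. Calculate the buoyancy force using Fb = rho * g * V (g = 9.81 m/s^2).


Formula: Fb = rho * g * V
Substituting: Fb = 1025.1 * 9.81 * 6635.6
Intermediate: 1025.1 * 9.81 = 10056.231
Result: Fb = 10056.231 * 6635.6 ≈ 66729000 N (5 s.f.)

66729000 N


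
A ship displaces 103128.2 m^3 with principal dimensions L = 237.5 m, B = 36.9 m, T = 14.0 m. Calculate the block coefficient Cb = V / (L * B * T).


Formula: Cb = V / (L * B * T)
Step 1 — L * B * T = 237.5 * 36.9 * 14.0 = 122692.5 m^3
Step 2 — Cb = 103128.2 / 122692.5 ≈ 0.84054 (5 s.f.)

0.84054


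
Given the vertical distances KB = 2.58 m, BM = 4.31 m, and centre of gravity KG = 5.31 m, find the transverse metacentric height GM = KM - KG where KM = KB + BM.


Formula: GM = KB + BM - KG
Step 1 — KM = KB + BM = 2.58 + 4.31 = 6.89 m
Step 2 — GM = KM - KG = 6.89 - 5.31 = 1.58 m

1.58 m


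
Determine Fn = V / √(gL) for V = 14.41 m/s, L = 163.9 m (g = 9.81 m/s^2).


Formula: Fn = V / sqrt(g * L)
Step 1 — g * L = 9.81 * 163.9 = 1607.859
Step 2 — sqrt(g * L) = sqrt(1607.859) = 40.098117
Step 3 — Fn = 14.41 / 40.098117 ≈ 0.35937 (5 s.f.)

0.35937


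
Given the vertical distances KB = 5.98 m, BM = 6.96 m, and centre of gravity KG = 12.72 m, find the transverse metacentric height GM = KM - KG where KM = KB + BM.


Formula: GM = KB + BM - KG
Step 1 — KM = KB + BM = 5.98 + 6.96 = 12.94 m
Step 2 — GM = KM - KG = 12.94 - 12.72 = 0.22 m

0.22 m


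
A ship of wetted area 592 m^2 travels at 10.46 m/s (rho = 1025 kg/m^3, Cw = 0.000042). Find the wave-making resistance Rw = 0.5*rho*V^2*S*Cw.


Formula: Rw = 0.5 * rho * V^2 * S * Cw
Step 1 — V^2 = 10.46^2 = 109.4116
Step 2 — 0.5 * rho * V^2 = 0.5 * 1025 * 109.4116 = 56073.445
Step 3 — Rw = 56073.445 * 592 * 0.000042 ≈ 1394.2 N (5 s.f.)

1394.2 N


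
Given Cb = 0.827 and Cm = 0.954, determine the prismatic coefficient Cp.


Formula: Cp = Cb / Cm
Substituting: Cp = 0.827 / 0.954
Result: Cp ≈ 0.86688 (5 s.f.)

0.86688


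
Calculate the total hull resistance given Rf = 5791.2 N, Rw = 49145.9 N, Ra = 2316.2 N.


Formula: Rt = Rf + Rw + Ra
Substituting: Rt = 5791.2 + 49145.9 + 2316.2
Result: Rt = 57253.3 N

57253.3 N


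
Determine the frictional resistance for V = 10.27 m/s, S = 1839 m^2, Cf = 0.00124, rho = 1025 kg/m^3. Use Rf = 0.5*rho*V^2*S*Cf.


Formula: Rf = 0.5 * rho * V^2 * S * Cf
Step 1 — V^2 = 10.27^2 = 105.4729
Step 2 — 0.5 * rho * V^2 = 0.5 * 1025 * 105.4729 = 54054.86125
Step 3 — Rf = 54054.86125 * 1839 * 0.00124 ≈ 123260 N (5 s.f.)

123260 N


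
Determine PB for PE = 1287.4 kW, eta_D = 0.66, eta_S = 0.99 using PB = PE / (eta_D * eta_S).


Formula: PB = PE / (eta_D * eta_S)
Step 1 — combined efficiency = eta_D * eta_S = 0.66 * 0.99 = 0.6534
Step 2 — PB = 1287.4 / 0.6534 ≈ 1970.3 kW (5 s.f.)

1970.3 kW


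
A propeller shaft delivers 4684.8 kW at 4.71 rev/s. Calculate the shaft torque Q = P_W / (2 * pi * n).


Formula: Q = P_W / (2 * pi * n)
Step 1 — P_W = 4684.8 kW * 1000 = 4684800.0 W
Step 2 — 2 * pi * n = 2 * pi * 4.71 = 29.593803
Step 3 — Q = 4684800.0 / 29.593803 ≈ 158300 N·m (5 s.f.)

158300 N·m


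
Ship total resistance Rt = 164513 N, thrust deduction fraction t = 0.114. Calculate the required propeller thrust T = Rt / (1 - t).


Formula: T = Rt / (1 - t)
Step 1 — (1 - t) = 1 - 0.114 = 0.886
Step 2 — T = 164513 / 0.886 ≈ 185680 N (5 s.f.)

185680 N


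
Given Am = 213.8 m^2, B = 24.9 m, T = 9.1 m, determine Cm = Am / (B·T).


Formula: Cm = Am / (B * T)
Step 1 — B * T = 24.9 * 9.1 = 226.59 m^2
Step 2 — Cm = 213.8 / 226.59 ≈ 0.94355 (5 s.f.)

0.94355


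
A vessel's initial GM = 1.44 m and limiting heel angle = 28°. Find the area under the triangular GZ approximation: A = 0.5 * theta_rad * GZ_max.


Formula: GZ_max = GM * sin(theta); Area = 0.5 * theta_rad * GZ_max
Step 1 — GZ_max = 1.44 * sin(28°) = 1.44 * 0.469472 = 0.67604 m
Step 2 — theta_rad = 28 * pi/180 = 0.488692 rad
Step 3 — Area = 0.5 * 0.488692 * 0.67604 ≈ 0.16519 m·rad (5 s.f.)

0.16519 m·rad


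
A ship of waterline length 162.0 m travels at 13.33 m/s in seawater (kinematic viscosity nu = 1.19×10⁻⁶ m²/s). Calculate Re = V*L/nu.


Formula: Re = V * L / nu
Step 1 — V * L = 13.33 * 162.0 = 2159.46 m^2/s
Step 2 — Re = 2159.46 / 1.19e-6 = 1.81e+09

1.81e+09


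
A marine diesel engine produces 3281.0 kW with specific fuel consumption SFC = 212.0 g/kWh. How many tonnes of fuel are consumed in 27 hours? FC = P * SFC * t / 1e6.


Formula: FC (tonnes) = P * SFC * t / 1,000,000
Step 1 — P * SFC * t = 3281.0 * 212.0 * 27 = 18780444.0 g
Step 2 — FC (tonnes) = 18780444.0 / 1,000,000 ≈ 18.780 tonnes (5 s.f.)

18.780 tonnes


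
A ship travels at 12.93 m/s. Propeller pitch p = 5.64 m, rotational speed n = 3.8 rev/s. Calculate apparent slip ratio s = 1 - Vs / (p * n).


Formula: s = 1 - Vs / (p * n)
Step 1 — p * n = 5.64 * 3.8 = 21.432
Step 2 — Vs / (p*n) = 12.93 / 21.432 = 0.603303 (6 d.p.)
Step 3 — s = 1 - 0.603303 = 0.396697

0.396697


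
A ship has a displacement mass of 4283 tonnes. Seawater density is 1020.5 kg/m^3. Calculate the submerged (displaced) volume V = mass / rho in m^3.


Formula: V = mass / rho
Step 1 — convert tonnes to kg: 4283 t * 1000 = 4283000 kg
Step 2 — V = 4283000 / 1020.5 ≈ 4197.0 m^3 (5 s.f.)

4197.0 m^3


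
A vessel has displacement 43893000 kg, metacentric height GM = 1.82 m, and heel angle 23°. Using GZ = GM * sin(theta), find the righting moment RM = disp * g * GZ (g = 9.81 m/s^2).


Formula: GZ = GM * sin(theta); RM = disp * g * GZ
Step 1 — GZ = 1.82 * sin(23°) = 1.82 * 0.390731 = 0.71113 m
Step 2 — RM = 43893000 * 9.81 * 0.71113 ≈ 306210000 N·m (5 s.f.)

306210000 N·m


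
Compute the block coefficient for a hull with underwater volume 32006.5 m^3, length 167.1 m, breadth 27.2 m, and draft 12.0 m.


Formula: Cb = V / (L * B * T)
Step 1 — L * B * T = 167.1 * 27.2 * 12.0 = 54541.44 m^3
Step 2 — Cb = 32006.5 / 54541.44 ≈ 0.58683 (5 s.f.)

0.58683


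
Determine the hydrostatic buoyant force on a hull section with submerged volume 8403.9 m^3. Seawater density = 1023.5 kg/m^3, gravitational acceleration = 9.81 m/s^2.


Formula: Fb = rho * g * V
Substituting: Fb = 1023.5 * 9.81 * 8403.9
Intermediate: 1023.5 * 9.81 = 10040.535
Result: Fb = 10040.535 * 8403.9 ≈ 84380000 N (5 s.f.)

84380000 N


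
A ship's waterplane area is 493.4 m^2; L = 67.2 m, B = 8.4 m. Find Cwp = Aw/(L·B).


Formula: Cwp = Aw / (L * B)
Step 1 — L * B = 67.2 * 8.4 = 564.48 m^2
Step 2 — Cwp = 493.4 / 564.48 ≈ 0.87408 (5 s.f.)

0.87408


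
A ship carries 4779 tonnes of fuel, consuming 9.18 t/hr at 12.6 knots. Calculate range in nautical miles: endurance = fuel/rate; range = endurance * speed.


Formula: endurance = fuel / rate; range = endurance * speed
Step 1 — endurance = 4779 / 9.18 = 520.5882 hours
Step 2 — range = 520.5882 * 12.6 ≈ 6559.4 nautical miles (5 s.f.)

6559.4 NM


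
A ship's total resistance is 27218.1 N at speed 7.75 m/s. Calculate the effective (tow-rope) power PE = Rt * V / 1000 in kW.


Formula: PE = Rt * V / 1000 (kW)
Step 1 — PE (W) = 27218.1 * 7.75 = 210940.275 W
Step 2 — PE (kW) = 210940.275 / 1000 ≈ 210.94 kW (5 s.f.)

210.94 kW


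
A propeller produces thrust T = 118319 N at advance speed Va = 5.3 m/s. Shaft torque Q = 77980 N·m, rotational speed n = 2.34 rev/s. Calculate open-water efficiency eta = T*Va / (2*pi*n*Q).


Formula: eta = T * Va / (2 * pi * n * Q)
Step 1 — numerator = T * Va = 118319 * 5.3 = 627090.7
Step 2 — 2 * pi * n = 2 * pi * 2.34 = 14.702654
Step 3 — denominator = 14.702654 * 77980 = 1146512.96
Step 4 — eta = 627090.7 / 1146512.96 ≈ 0.54695 (5 s.f.)

0.54695


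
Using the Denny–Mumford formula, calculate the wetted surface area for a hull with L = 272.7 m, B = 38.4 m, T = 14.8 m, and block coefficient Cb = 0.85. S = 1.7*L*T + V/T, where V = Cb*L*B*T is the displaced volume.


Formula: S = 1.7*L*T + V/T with V = Cb*L*B*T, i.e. S = L * (1.7*T + Cb*B)
Step 1 — 1.7*T = 1.7 * 14.8 = 25.16 m
Step 2 — Cb*B = 0.85 * 38.4 = 32.64 m
Step 3 — 1.7*T + Cb*B = 25.16 + 32.64 = 57.8 m
Step 4 — S = 272.7 * 57.8 ≈ 15762 m^2 (5 s.f.)

15762 m^2


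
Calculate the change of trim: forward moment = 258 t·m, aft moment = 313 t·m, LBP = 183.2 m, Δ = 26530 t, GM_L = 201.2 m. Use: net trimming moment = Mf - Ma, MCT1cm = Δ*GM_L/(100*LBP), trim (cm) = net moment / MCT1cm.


Formula: net trimming moment = Mf - Ma; MCT1cm = Δ*GM_L/(100*LBP); trim = net moment / MCT1cm
Step 1 — net trimming moment = 258 - 313 = -55 t·m
Step 2 — MCT1cm = 26530 * 201.2 / (100 * 183.2) = 291.3666 t·m/cm
Step 3 — trim = -55 / 291.3666 ≈ -0.18877 cm (5 s.f.)

-0.18877 cm


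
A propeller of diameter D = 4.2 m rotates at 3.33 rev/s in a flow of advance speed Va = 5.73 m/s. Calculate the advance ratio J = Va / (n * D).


Formula: J = Va / (n * D)
Step 1 — n * D = 3.33 * 4.2 = 13.986
Step 2 — J = 5.73 / 13.986 ≈ 0.40970 (5 s.f.)

0.40970


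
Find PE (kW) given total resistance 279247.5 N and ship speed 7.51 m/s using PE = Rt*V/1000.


Formula: PE = Rt * V / 1000 (kW)
Step 1 — PE (W) = 279247.5 * 7.51 = 2097148.725 W
Step 2 — PE (kW) = 2097148.725 / 1000 ≈ 2097.1 kW (5 s.f.)

2097.1 kW


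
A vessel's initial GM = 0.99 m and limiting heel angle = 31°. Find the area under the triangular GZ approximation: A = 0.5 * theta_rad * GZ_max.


Formula: GZ_max = GM * sin(theta); Area = 0.5 * theta_rad * GZ_max
Step 1 — GZ_max = 0.99 * sin(31°) = 0.99 * 0.515038 = 0.509888 m
Step 2 — theta_rad = 31 * pi/180 = 0.541052 rad
Step 3 — Area = 0.5 * 0.541052 * 0.509888 ≈ 0.13794 m·rad (5 s.f.)

0.13794 m·rad


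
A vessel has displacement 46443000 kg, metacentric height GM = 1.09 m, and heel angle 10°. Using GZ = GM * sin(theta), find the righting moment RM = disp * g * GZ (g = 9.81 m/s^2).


Formula: GZ = GM * sin(theta); RM = disp * g * GZ
Step 1 — GZ = 1.09 * sin(10°) = 1.09 * 0.173648 = 0.189276 m
Step 2 — RM = 46443000 * 9.81 * 0.189276 ≈ 86235000 N·m (5 s.f.)

86235000 N·m


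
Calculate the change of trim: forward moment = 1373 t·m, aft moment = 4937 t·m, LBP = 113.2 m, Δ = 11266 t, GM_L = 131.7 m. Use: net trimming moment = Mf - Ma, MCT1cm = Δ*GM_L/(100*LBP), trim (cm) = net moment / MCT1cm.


Formula: net trimming moment = Mf - Ma; MCT1cm = Δ*GM_L/(100*LBP); trim = net moment / MCT1cm
Step 1 — net trimming moment = 1373 - 4937 = -3564 t·m
Step 2 — MCT1cm = 11266 * 131.7 / (100 * 113.2) = 131.0717 t·m/cm
Step 3 — trim = -3564 / 131.0717 ≈ -27.191 cm (5 s.f.)

-27.191 cm


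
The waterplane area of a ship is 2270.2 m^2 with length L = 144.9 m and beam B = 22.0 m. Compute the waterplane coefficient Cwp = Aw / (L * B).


Formula: Cwp = Aw / (L * B)
Step 1 — L * B = 144.9 * 22.0 = 3187.8 m^2
Step 2 — Cwp = 2270.2 / 3187.8 ≈ 0.71215 (5 s.f.)

0.71215


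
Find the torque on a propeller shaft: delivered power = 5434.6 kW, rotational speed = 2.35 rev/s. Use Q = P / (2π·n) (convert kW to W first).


Formula: Q = P_W / (2 * pi * n)
Step 1 — P_W = 5434.6 kW * 1000 = 5434600.0 W
Step 2 — 2 * pi * n = 2 * pi * 2.35 = 14.765485
Step 3 — Q = 5434600.0 / 14.765485 ≈ 368060 N·m (5 s.f.)

368060 N·m


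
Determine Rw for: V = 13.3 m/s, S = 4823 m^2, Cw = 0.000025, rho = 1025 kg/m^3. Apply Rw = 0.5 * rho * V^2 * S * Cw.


Formula: Rw = 0.5 * rho * V^2 * S * Cw
Step 1 — V^2 = 13.3^2 = 176.89
Step 2 — 0.5 * rho * V^2 = 0.5 * 1025 * 176.89 = 90656.125
Step 3 — Rw = 90656.125 * 4823 * 0.000025 ≈ 10931 N (5 s.f.)

10931 N


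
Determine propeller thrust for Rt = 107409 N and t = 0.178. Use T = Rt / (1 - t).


Formula: T = Rt / (1 - t)
Step 1 — (1 - t) = 1 - 0.178 = 0.822
Step 2 — T = 107409 / 0.822 ≈ 130670 N (5 s.f.)

130670 N


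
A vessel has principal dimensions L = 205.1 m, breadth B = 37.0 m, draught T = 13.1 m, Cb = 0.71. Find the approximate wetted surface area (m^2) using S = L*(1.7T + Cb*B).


Formula: S = 1.7*L*T + V/T with V = Cb*L*B*T, i.e. S = L * (1.7*T + Cb*B)
Step 1 — 1.7*T = 1.7 * 13.1 = 22.27 m
Step 2 — Cb*B = 0.71 * 37.0 = 26.27 m
Step 3 — 1.7*T + Cb*B = 22.27 + 26.27 = 48.54 m
Step 4 — S = 205.1 * 48.54 ≈ 9955.6 m^2 (5 s.f.)

9955.6 m^2


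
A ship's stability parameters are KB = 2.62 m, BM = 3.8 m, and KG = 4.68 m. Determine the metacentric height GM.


Formula: GM = KB + BM - KG
Step 1 — KM = KB + BM = 2.62 + 3.8 = 6.42 m
Step 2 — GM = KM - KG = 6.42 - 4.68 = 1.74 m

1.74 m


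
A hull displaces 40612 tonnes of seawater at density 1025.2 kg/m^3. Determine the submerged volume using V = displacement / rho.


Formula: V = mass / rho
Step 1 — convert tonnes to kg: 40612 t * 1000 = 40612000 kg
Step 2 — V = 40612000 / 1025.2 ≈ 39614 m^3 (5 s.f.)

39614 m^3


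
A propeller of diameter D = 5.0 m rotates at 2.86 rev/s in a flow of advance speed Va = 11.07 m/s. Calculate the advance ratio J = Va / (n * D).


Formula: J = Va / (n * D)
Step 1 — n * D = 2.86 * 5.0 = 14.3
Step 2 — J = 11.07 / 14.3 ≈ 0.77413 (5 s.f.)

0.77413


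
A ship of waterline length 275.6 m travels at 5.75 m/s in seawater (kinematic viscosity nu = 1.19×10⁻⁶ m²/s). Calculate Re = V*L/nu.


Formula: Re = V * L / nu
Step 1 — V * L = 5.75 * 275.6 = 1584.7 m^2/s
Step 2 — Re = 1584.7 / 1.19e-6 = 1.33e+09

1.33e+09


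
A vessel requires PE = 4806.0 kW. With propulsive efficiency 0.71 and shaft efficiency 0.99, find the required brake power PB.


Formula: PB = PE / (eta_D * eta_S)
Step 1 — combined efficiency = eta_D * eta_S = 0.71 * 0.99 = 0.7029
Step 2 — PB = 4806.0 / 0.7029 ≈ 6837.4 kW (5 s.f.)

6837.4 kW


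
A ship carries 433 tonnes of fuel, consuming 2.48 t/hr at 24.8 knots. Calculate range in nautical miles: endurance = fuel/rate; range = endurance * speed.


Formula: endurance = fuel / rate; range = endurance * speed
Step 1 — endurance = 433 / 2.48 = 174.5968 hours
Step 2 — range = 174.5968 * 24.8 ≈ 4330.0 nautical miles (5 s.f.)

4330.0 NM


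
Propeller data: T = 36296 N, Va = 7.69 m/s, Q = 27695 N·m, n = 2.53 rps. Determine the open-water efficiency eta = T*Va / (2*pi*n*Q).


Formula: eta = T * Va / (2 * pi * n * Q)
Step 1 — numerator = T * Va = 36296 * 7.69 = 279116.24
Step 2 — 2 * pi * n = 2 * pi * 2.53 = 15.896459
Step 3 — denominator = 15.896459 * 27695 = 440252.43
Step 4 — eta = 279116.24 / 440252.43 ≈ 0.63399 (5 s.f.)

0.63399


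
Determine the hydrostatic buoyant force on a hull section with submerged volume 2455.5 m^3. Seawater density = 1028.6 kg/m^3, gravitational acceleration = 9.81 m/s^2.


Formula: Fb = rho * g * V
Substituting: Fb = 1028.6 * 9.81 * 2455.5
Intermediate: 1028.6 * 9.81 = 10090.566
Result: Fb = 10090.566 * 2455.5 ≈ 24777000 N (5 s.f.)

24777000 N


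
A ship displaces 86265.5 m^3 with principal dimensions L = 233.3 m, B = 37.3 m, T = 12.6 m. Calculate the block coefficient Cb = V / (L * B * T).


Formula: Cb = V / (L * B * T)
Step 1 — L * B * T = 233.3 * 37.3 * 12.6 = 109646.334 m^3
Step 2 — Cb = 86265.5 / 109646.334 ≈ 0.78676 (5 s.f.)

0.78676


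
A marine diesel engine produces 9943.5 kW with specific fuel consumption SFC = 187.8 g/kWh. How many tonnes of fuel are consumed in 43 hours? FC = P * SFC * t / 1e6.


Formula: FC (tonnes) = P * SFC * t / 1,000,000
Step 1 — P * SFC * t = 9943.5 * 187.8 * 43 = 80297739.9 g
Step 2 — FC (tonnes) = 80297739.9 / 1,000,000 ≈ 80.298 tonnes (5 s.f.)

80.298 tonnes


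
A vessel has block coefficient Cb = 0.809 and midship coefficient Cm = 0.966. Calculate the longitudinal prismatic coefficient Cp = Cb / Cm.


Formula: Cp = Cb / Cm
Substituting: Cp = 0.809 / 0.966
Result: Cp ≈ 0.83747 (5 s.f.)

0.83747


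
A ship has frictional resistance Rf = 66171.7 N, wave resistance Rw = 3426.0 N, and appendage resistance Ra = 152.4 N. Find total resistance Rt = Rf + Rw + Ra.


Formula: Rt = Rf + Rw + Ra
Substituting: Rt = 66171.7 + 3426.0 + 152.4
Result: Rt = 69750.1 N

69750.1 N


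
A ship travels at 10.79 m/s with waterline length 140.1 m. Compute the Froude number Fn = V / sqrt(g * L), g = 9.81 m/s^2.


Formula: Fn = V / sqrt(g * L)
Step 1 — g * L = 9.81 * 140.1 = 1374.381
Step 2 — sqrt(g * L) = sqrt(1374.381) = 37.072645
Step 3 — Fn = 10.79 / 37.072645 ≈ 0.29105 (5 s.f.)

0.29105


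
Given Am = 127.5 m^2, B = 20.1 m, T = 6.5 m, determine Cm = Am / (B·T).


Formula: Cm = Am / (B * T)
Step 1 — B * T = 20.1 * 6.5 = 130.65 m^2
Step 2 — Cm = 127.5 / 130.65 ≈ 0.97589 (5 s.f.)

0.97589


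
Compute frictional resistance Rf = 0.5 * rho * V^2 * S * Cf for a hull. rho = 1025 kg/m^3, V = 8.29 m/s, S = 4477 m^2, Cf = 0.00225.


Formula: Rf = 0.5 * rho * V^2 * S * Cf
Step 1 — V^2 = 8.29^2 = 68.7241
Step 2 — 0.5 * rho * V^2 = 0.5 * 1025 * 68.7241 = 35221.10125
Step 3 — Rf = 35221.10125 * 4477 * 0.00225 ≈ 354790 N (5 s.f.)

354790 N


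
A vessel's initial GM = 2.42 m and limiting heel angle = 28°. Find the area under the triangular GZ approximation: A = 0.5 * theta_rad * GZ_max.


Formula: GZ_max = GM * sin(theta); Area = 0.5 * theta_rad * GZ_max
Step 1 — GZ_max = 2.42 * sin(28°) = 2.42 * 0.469472 = 1.136122 m
Step 2 — theta_rad = 28 * pi/180 = 0.488692 rad
Step 3 — Area = 0.5 * 0.488692 * 1.136122 ≈ 0.27761 m·rad (5 s.f.)

0.27761 m·rad


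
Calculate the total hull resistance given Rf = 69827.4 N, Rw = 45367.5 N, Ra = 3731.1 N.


Formula: Rt = Rf + Rw + Ra
Substituting: Rt = 69827.4 + 45367.5 + 3731.1
Result: Rt = 118926.0 N

118926.0 N


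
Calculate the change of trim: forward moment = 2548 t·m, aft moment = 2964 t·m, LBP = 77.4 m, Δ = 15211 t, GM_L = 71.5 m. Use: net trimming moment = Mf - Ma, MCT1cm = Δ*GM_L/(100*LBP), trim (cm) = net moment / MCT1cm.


Formula: net trimming moment = Mf - Ma; MCT1cm = Δ*GM_L/(100*LBP); trim = net moment / MCT1cm
Step 1 — net trimming moment = 2548 - 2964 = -416 t·m
Step 2 — MCT1cm = 15211 * 71.5 / (100 * 77.4) = 140.5151 t·m/cm
Step 3 — trim = -416 / 140.5151 ≈ -2.9605 cm (5 s.f.)

-2.9605 cm


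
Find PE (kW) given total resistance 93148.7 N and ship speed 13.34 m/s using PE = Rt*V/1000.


Formula: PE = Rt * V / 1000 (kW)
Step 1 — PE (W) = 93148.7 * 13.34 = 1242603.658 W
Step 2 — PE (kW) = 1242603.658 / 1000 ≈ 1242.6 kW (5 s.f.)

1242.6 kW


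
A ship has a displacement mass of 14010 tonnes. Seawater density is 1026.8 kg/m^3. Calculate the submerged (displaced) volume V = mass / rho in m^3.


Formula: V = mass / rho
Step 1 — convert tonnes to kg: 14010 t * 1000 = 14010000 kg
Step 2 — V = 14010000 / 1026.8 ≈ 13644 m^3 (5 s.f.)

13644 m^3


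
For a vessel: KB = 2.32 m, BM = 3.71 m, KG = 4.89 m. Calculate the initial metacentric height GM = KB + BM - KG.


Formula: GM = KB + BM - KG
Step 1 — KM = KB + BM = 2.32 + 3.71 = 6.03 m
Step 2 — GM = KM - KG = 6.03 - 4.89 = 1.14 m

1.14 m


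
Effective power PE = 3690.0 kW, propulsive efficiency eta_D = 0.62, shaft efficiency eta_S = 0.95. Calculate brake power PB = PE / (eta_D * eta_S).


Formula: PB = PE / (eta_D * eta_S)
Step 1 — combined efficiency = eta_D * eta_S = 0.62 * 0.95 = 0.589
Step 2 — PB = 3690.0 / 0.589 ≈ 6264.9 kW (5 s.f.)

6264.9 kW
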